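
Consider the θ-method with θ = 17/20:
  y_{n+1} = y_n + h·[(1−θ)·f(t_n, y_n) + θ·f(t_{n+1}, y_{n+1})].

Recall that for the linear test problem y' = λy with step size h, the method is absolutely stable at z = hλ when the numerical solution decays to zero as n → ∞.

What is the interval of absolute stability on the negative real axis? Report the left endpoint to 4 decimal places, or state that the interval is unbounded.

Set f=λy, z=hλ:
  y_{n+1} = y_n + z·[3/20·y_n + 17/20·y_{n+1}] ⇒ (1 − 17/20z)y_{n+1} = (1 + 3/20z)y_n
  Hence R(z) = (1 + 3/20z)/(1 − 17/20z).

Boundary: |R(x)|=1, x<0.
x=-0.46: |R|=0.6693
x=-2: |R|=0.2593
x=-10: |R|=0.0526
x=-100: |R|=0.1628
θ=17/20≥1/2 ⇒ |1+3/20x|<|1−17/20x| ∀x<0 ⇒ unbounded interval.

interval (−∞, 0).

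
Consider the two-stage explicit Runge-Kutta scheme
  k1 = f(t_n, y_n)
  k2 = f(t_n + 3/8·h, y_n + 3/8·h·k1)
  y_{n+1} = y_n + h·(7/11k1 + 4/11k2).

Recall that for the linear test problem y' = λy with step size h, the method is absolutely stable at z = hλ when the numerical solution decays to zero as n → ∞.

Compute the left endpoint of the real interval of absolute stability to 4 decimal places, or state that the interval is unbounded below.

z* = -7.3333.

Test eqn y'=λy, z=hλ:
  k1=λy_n ⇒ h·k1=z·y_n;  k2=λ(1+3/8z)y_n ⇒ h·k2=z(1+3/8z)y_n
  y_{n+1}/y_n = 1 + 7/11z + 4/11z(1+3/8z) = 1 + z + 3/22z²
  R(z) = 1 + z + 3/22z².

Find x<0 with |R(x)|<1.
x=-0.51: |R|=0.5255
R=1: x+3/22x²=0 ⇒ x=−22/3=-7.3333; min R=1−1/(4·3/22)=-0.8333>−1
Confirm numerically:
  x=-6.220: |R|=0.05569 <1
  x=-5.326: |R|=0.45787 <1
  x=-4.809: |R|=0.65539 <1
  x=-7.712: |R|=1.39822 >1
  x=-7.509: |R|=1.17987 >1
So |R|<1 on (-7.3333, 0).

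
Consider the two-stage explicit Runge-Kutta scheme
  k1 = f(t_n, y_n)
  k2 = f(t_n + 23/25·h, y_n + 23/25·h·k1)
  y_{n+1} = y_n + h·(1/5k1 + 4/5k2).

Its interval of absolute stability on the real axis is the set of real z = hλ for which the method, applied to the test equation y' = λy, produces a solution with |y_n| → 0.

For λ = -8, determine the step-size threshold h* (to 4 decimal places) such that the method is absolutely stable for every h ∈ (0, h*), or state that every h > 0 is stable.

(-1.3587,0); λ=-8 ⇒ h* = (125/92)/8 = 0.1698.

Test eqn y'=λy, z=hλ:
  k1=λy_n ⇒ h·k1=z·y_n;  k2=λ(1+23/25z)y_n ⇒ h·k2=z(1+23/25z)y_n
  y_{n+1}/y_n = 1 + 1/5z + 4/5z(1+23/25z) = 1 + z + 92/125z²
  Hence R(z) = 1 + z + 92/125z².

Solve |R(x)|<1 on ℝ⁻.
x=-1.76: |R|=1.5198
R=1: x+92/125x²=0 ⇒ x=−125/92=-1.3587; min R=1−1/(4·92/125)=0.6603>−1
Confirm numerically:
  x=-1.280: |R|=0.92586 <1
  x=-0.678: |R|=0.66033 <1
  x=-0.676: |R|=0.66033 <1
  x=-1.891: |R|=1.74085 >1
  x=-1.461: |R|=1.11001 >1
Interval (-1.3587, 0).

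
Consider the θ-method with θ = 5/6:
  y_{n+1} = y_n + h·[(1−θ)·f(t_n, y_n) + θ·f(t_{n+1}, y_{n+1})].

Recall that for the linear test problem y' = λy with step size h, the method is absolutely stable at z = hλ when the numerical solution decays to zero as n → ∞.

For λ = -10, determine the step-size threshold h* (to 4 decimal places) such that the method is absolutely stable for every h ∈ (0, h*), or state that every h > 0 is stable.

On y'=λy, z=hλ:
  y_{n+1} = y_n + z·[1/6·y_n + 5/6·y_{n+1}] ⇒ (1 − 5/6z)y_{n+1} = (1 + 1/6z)y_n
  so R(z) = (1 + 1/6z)/(1 − 5/6z).

Boundary: |R(x)|=1, x<0.
x=-0.9: |R|=0.4857
x=-2: |R|=0.2500
x=-10: |R|=0.0714
x=-100: |R|=0.1858
θ=5/6≥1/2 ⇒ |1+1/6x|<|1−5/6x| ∀x<0 ⇒ unbounded interval.

(−∞, 0) — no finite endpoint. Any h>0 works for λ=-10.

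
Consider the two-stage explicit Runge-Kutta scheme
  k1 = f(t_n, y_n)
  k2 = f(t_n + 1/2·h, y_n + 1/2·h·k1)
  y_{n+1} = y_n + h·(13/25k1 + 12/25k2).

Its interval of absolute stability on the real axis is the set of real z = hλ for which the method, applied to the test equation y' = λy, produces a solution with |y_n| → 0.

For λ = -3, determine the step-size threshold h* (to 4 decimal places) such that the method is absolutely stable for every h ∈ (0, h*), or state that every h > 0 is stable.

Test eqn y'=λy, z=hλ:
  k1=λy_n ⇒ h·k1=z·y_n;  k2=λ(1+1/2z)y_n ⇒ h·k2=z(1+1/2z)y_n
  y_{n+1}/y_n = 1 + 13/25z + 12/25z(1+1/2z) = 1 + z + 6/25z²
  Hence R(z) = 1 + z + 6/25z².

Boundary: |R(x)|=1, x<0.
x=-0.49: |R|=0.5676
R=1: x+6/25x²=0 ⇒ x=−25/6=-4.1667; min R=1−1/(4·6/25)=-0.0417>−1
Confirm numerically:
  x=-3.961: |R|=0.80449 <1
  x=-3.473: |R|=0.42181 <1
  x=-3.377: |R|=0.35999 <1
  x=-2.655: |R|=0.03677 <1
  x=-4.549: |R|=1.41742 >1
  x=-4.205: |R|=1.03869 >1
Interval (-4.1667, 0).

(-4.1667,0); λ=-3 ⇒ h* = (25/6)/3 = 1.3889.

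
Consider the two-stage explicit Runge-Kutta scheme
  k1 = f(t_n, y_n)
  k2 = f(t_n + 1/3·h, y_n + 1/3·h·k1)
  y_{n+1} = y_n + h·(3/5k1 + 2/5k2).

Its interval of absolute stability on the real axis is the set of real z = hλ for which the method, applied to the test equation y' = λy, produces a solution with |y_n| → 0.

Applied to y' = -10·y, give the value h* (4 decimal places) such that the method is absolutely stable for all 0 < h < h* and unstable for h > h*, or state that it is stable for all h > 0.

(-7.5000,0); λ=-10 ⇒ h* = (15/2)/10 = 0.7500.

Set f=λy, z=hλ:
  k1=λy_n ⇒ h·k1=z·y_n;  k2=λ(1+1/3z)y_n ⇒ h·k2=z(1+1/3z)y_n
  y_{n+1}/y_n = 1 + 3/5z + 2/5z(1+1/3z) = 1 + z + 2/15z²
  so R(z) = 1 + z + 2/15z².

Find x<0 with |R(x)|<1.
x=-1.13: |R|=0.0403
R=1: x+2/15x²=0 ⇒ x=−15/2=-7.5000; min R=1−1/(4·2/15)=-0.8750>−1
Confirm numerically:
  x=-5.791: |R|=0.31958 <1
  x=-5.753: |R|=0.34007 <1
  x=-5.072: |R|=0.64198 <1
  x=-8.088: |R|=1.63410 >1
  x=-7.863: |R|=1.38057 >1
  x=-7.733: |R|=1.24024 >1
Stable set (-7.5000, 0).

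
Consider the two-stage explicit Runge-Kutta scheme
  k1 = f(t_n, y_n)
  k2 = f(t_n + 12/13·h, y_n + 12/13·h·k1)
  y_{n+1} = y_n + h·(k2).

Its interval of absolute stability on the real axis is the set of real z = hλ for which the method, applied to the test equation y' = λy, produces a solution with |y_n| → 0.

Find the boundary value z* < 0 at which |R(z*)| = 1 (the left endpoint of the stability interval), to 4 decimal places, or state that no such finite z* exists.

left endpoint -1.0833.

On y'=λy, z=hλ:
  k1=λy_n ⇒ h·k1=z·y_n;  k2=λ(1+12/13z)y_n ⇒ h·k2=z(1+12/13z)y_n
  y_{n+1}/y_n = 1 + z(1+12/13z) = 1 + z + 12/13z²
  Hence R(z) = 1 + z + 12/13z².

Need |R(x)|<1, x<0.
x=-0.34: |R|=0.7667
R=1: x+12/13x²=0 ⇒ x=−13/12=-1.0833; min R=1−1/(4·12/13)=0.7292>−1
Confirm numerically:
  x=-0.927: |R|=0.86623 <1
  x=-0.818: |R|=0.79965 <1
  x=-0.558: |R|=0.72941 <1
  x=-0.525: |R|=0.72942 <1
  x=-1.654: |R|=1.87128 >1
  x=-1.472: |R|=1.52811 >1
So |R|<1 on (-1.0833, 0).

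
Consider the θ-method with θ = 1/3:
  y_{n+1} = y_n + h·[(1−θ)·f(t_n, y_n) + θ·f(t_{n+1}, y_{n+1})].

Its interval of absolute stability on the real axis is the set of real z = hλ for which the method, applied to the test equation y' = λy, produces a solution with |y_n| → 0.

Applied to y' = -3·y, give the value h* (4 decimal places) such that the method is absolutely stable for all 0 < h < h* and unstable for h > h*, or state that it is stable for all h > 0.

(-6.0000,0); λ=-3 ⇒ h* = (6)/3 = 2.0000.

Test eqn y'=λy, z=hλ:
  y_{n+1} = y_n + z·[2/3·y_n + 1/3·y_{n+1}] ⇒ (1 − 1/3z)y_{n+1} = (1 + 2/3z)y_n
  Hence R(z) = (1 + 2/3z)/(1 − 1/3z).

Find x<0 with |R(x)|<1.
x=-1.36: |R|=0.0642
R=−1: 1+2/3x = −1+1/3x ⇒ -1/3x=2 ⇒ x=2/(-1/3)=-6.0000
Confirm numerically:
  x=-5.500: |R|=0.94118 <1
  x=-5.143: |R|=0.89476 <1
  x=-2.525: |R|=0.37104 <1
  x=-6.335: |R|=1.03589 >1
  x=-6.323: |R|=1.03465 >1
  x=-6.289: |R|=1.03111 >1
Interval (-6.0000, 0).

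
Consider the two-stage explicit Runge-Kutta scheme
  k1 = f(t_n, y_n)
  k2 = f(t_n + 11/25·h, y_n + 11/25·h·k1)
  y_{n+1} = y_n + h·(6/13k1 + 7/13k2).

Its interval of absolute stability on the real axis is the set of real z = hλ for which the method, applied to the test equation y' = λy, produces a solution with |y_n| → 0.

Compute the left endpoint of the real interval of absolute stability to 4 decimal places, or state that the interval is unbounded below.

z* = -4.2208.

Set f=λy, z=hλ:
  k1=λy_n ⇒ h·k1=z·y_n;  k2=λ(1+11/25z)y_n ⇒ h·k2=z(1+11/25z)y_n
  y_{n+1}/y_n = 1 + 6/13z + 7/13z(1+11/25z) = 1 + z + 77/325z²
  Hence R(z) = 1 + z + 77/325z².

Solve |R(x)|<1 on ℝ⁻.
x=-0.64: |R|=0.4570
R=1: x+77/325x²=0 ⇒ x=−325/77=-4.2208; min R=1−1/(4·77/325)=-0.0552>−1
Confirm numerically:
  x=-3.855: |R|=0.66592 <1
  x=-2.789: |R|=0.05391 <1
  x=-2.106: |R|=0.05519 <1
  x=-4.743: |R|=1.58683 >1
  x=-4.637: |R|=1.45727 >1
So |R|<1 on (-4.2208, 0).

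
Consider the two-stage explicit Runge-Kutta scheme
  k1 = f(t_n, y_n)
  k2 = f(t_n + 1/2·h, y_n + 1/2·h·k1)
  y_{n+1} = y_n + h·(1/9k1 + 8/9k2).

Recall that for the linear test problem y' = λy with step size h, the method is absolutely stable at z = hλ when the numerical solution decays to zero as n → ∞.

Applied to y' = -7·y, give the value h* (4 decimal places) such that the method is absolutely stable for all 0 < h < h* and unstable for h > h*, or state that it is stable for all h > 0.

Set f=λy, z=hλ:
  k1=λy_n ⇒ h·k1=z·y_n;  k2=λ(1+1/2z)y_n ⇒ h·k2=z(1+1/2z)y_n
  y_{n+1}/y_n = 1 + 1/9z + 8/9z(1+1/2z) = 1 + z + 4/9z²
  Hence R(z) = 1 + z + 4/9z².

Solve |R(x)|<1 on ℝ⁻.
x=-1.52: |R|=0.5068
R=1: x+4/9x²=0 ⇒ x=−9/4=-2.2500; min R=1−1/(4·4/9)=0.4375>−1
Confirm numerically:
  x=-2.185: |R|=0.93688 <1
  x=-1.945: |R|=0.73634 <1
  x=-1.161: |R|=0.43808 <1
  x=-0.969: |R|=0.44832 <1
  x=-2.499: |R|=1.27656 >1
  x=-2.382: |R|=1.13974 >1
Stable set (-2.2500, 0).

(-2.2500,0); λ=-7 ⇒ h* = (9/4)/7 = 0.3214.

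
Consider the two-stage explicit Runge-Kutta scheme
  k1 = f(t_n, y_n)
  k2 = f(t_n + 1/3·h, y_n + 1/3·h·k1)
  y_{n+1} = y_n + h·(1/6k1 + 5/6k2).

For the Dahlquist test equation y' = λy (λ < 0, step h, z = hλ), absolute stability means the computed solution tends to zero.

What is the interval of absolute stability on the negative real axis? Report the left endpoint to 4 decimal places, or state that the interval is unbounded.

(-3.6000, 0).

Set f=λy, z=hλ:
  k1=λy_n ⇒ h·k1=z·y_n;  k2=λ(1+1/3z)y_n ⇒ h·k2=z(1+1/3z)y_n
  y_{n+1}/y_n = 1 + 1/6z + 5/6z(1+1/3z) = 1 + z + 5/18z²
  R(z) = 1 + z + 5/18z².

Solve |R(x)|<1 on ℝ⁻.
x=-0.65: |R|=0.4674
R=1: x+5/18x²=0 ⇒ x=−18/5=-3.6000; min R=1−1/(4·5/18)=0.1000>−1
Confirm numerically:
  x=-3.442: |R|=0.84893 <1
  x=-3.347: |R|=0.76478 <1
  x=-2.892: |R|=0.43124 <1
  x=-2.574: |R|=0.26641 <1
  x=-3.827: |R|=1.24131 >1
  x=-3.690: |R|=1.09225 >1
Interval (-3.6000, 0).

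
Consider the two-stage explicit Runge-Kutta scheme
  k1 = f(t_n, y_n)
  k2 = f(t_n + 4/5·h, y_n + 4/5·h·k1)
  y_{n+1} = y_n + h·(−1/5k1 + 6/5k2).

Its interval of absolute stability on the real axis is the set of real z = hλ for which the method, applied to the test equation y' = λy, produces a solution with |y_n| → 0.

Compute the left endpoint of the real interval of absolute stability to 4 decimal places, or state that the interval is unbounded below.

On y'=λy, z=hλ:
  k1=λy_n ⇒ h·k1=z·y_n;  k2=λ(1+4/5z)y_n ⇒ h·k2=z(1+4/5z)y_n
  y_{n+1}/y_n = 1 − 1/5z + 6/5z(1+4/5z) = 1 + z + 24/25z²
  R(z) = 1 + z + 24/25z².

Find x<0 with |R(x)|<1.
x=-0.79: |R|=0.8091
R=1: x+24/25x²=0 ⇒ x=−25/24=-1.0417; min R=1−1/(4·24/25)=0.7396>−1
Confirm numerically:
  x=-0.959: |R|=0.92389 <1
  x=-0.932: |R|=0.90188 <1
  x=-0.561: |R|=0.74113 <1
  x=-0.535: |R|=0.73978 <1
  x=-1.486: |R|=1.63387 >1
  x=-1.381: |R|=1.44987 >1
  x=-1.104: |R|=1.06606 >1
So |R|<1 on (-1.0417, 0).

z* = -1.0417.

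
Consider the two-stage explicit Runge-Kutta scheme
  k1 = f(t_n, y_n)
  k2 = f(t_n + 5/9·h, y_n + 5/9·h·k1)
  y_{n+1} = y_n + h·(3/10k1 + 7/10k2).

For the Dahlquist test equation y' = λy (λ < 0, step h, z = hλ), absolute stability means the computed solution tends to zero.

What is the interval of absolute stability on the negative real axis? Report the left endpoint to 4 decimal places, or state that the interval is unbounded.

On y'=λy, z=hλ:
  k1=λy_n ⇒ h·k1=z·y_n;  k2=λ(1+5/9z)y_n ⇒ h·k2=z(1+5/9z)y_n
  y_{n+1}/y_n = 1 + 3/10z + 7/10z(1+5/9z) = 1 + z + 7/18z²
  so R(z) = 1 + z + 7/18z².

Need |R(x)|<1, x<0.
x=-0.81: |R|=0.4451
R=1: x+7/18x²=0 ⇒ x=−18/7=-2.5714; min R=1−1/(4·7/18)=0.3571>−1
Confirm numerically:
  x=-2.486: |R|=0.91741 <1
  x=-1.968: |R|=0.53818 <1
  x=-1.781: |R|=0.45254 <1
  x=-2.913: |R|=1.38694 >1
  x=-2.724: |R|=1.16162 >1
Interval (-2.5714, 0).

z∈(-2.5714,0).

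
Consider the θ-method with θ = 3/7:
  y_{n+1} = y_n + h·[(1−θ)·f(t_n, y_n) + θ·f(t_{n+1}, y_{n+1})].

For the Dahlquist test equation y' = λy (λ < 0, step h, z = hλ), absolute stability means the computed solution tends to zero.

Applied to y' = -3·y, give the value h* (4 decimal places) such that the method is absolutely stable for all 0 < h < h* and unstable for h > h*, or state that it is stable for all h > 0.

(-14.0000,0); λ=-3 ⇒ h* = (14)/3 = 4.6667.

On y'=λy, z=hλ:
  y_{n+1} = y_n + z·[4/7·y_n + 3/7·y_{n+1}] ⇒ (1 − 3/7z)y_{n+1} = (1 + 4/7z)y_n
  so R(z) = (1 + 4/7z)/(1 − 3/7z).

Find x<0 with |R(x)|<1.
x=-1.74: |R|=0.0033
R=−1: 1+4/7x = −1+3/7x ⇒ -1/7x=2 ⇒ x=2/(-1/7)=-14.0000
Confirm numerically:
  x=-13.916: |R|=0.99828 <1
  x=-13.887: |R|=0.99768 <1
  x=-8.760: |R|=0.84255 <1
  x=-8.421: |R|=0.82708 <1
  x=-14.231: |R|=1.00465 >1
  x=-14.064: |R|=1.00130 >1
So |R|<1 on (-14.0000, 0).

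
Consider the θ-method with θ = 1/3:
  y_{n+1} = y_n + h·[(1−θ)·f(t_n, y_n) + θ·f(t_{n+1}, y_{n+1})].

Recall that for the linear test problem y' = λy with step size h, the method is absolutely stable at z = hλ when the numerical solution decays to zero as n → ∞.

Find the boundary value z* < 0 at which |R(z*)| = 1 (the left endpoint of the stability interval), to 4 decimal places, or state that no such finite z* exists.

On y'=λy, z=hλ:
  y_{n+1} = y_n + z·[2/3·y_n + 1/3·y_{n+1}] ⇒ (1 − 1/3z)y_{n+1} = (1 + 2/3z)y_n
  so R(z) = (1 + 2/3z)/(1 − 1/3z).

Solve |R(x)|<1 on ℝ⁻.
x=-1.71: |R|=0.0892
R=−1: 1+2/3x = −1+1/3x ⇒ -1/3x=2 ⇒ x=2/(-1/3)=-6.0000
Confirm numerically:
  x=-5.545: |R|=0.94675 <1
  x=-5.379: |R|=0.92589 <1
  x=-2.481: |R|=0.35796 <1
  x=-2.422: |R|=0.34010 <1
  x=-6.476: |R|=1.05023 >1
  x=-6.199: |R|=1.02163 >1
  x=-6.191: |R|=1.02078 >1
So |R|<1 on (-6.0000, 0).

left endpoint -6.0000.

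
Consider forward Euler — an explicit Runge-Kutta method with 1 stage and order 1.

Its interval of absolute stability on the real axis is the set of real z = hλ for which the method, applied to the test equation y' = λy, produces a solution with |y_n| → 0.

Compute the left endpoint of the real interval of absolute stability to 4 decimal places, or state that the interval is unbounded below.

left endpoint -2.0000.

Test eqn y'=λy, z=hλ:
  order 1, 1-stage ⇒ R(z)=1+z
  (e.g. R(-0.83)=0.17000, |R|=0.17000)

Boundary: |R(x)|=1, x<0.
x=-0.83: |R|=0.1700
|R(-0.98)|=0.0200 |R(-0.89)|=0.1100 |R(-0.56)|=0.4400
Bisect:
  x_lo=-2.5689 |R|=1.5689  x_hi=-0.3403 |R|=0.6597
  mid=-1.45457 |R|=0.45457 →hi
  mid=-2.01171 |R|=1.01171 →lo
  mid=-1.73314 |R|=0.73314 →hi
  mid=-1.87243 |R|=0.87243 →hi
  mid=-1.94207 |R|=0.94207 →hi
  mid=-1.97689 |R|=0.97689 →hi
  mid=-1.99430 |R|=0.99430 →hi
  mid=-2.00301 |R|=1.00301 →lo
  ...
  [-2.00001,-1.99988] ⇒ x*=-2.0000
Stable set (-2.0000, 0).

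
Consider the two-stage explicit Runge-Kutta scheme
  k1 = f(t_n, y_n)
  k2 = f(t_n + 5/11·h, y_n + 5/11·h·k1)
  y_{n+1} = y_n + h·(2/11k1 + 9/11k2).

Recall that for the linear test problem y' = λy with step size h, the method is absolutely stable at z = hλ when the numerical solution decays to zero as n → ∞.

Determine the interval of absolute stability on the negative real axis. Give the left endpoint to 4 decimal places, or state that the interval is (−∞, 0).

Set f=λy, z=hλ:
  k1=λy_n ⇒ h·k1=z·y_n;  k2=λ(1+5/11z)y_n ⇒ h·k2=z(1+5/11z)y_n
  y_{n+1}/y_n = 1 + 2/11z + 9/11z(1+5/11z) = 1 + z + 45/121z²
  so R(z) = 1 + z + 45/121z².

Solve |R(x)|<1 on ℝ⁻.
x=-1.07: |R|=0.3558
R=1: x+45/121x²=0 ⇒ x=−121/45=-2.6889; min R=1−1/(4·45/121)=0.3278>−1
Confirm numerically:
  x=-2.574: |R|=0.89002 <1
  x=-1.906: |R|=0.44505 <1
  x=-1.640: |R|=0.36026 <1
  x=-1.586: |R|=0.34948 <1
  x=-3.228: |R|=1.64720 >1
  x=-3.127: |R|=1.50949 >1
  x=-2.936: |R|=1.26982 >1
So |R|<1 on (-2.6889, 0).

z∈(-2.6889,0).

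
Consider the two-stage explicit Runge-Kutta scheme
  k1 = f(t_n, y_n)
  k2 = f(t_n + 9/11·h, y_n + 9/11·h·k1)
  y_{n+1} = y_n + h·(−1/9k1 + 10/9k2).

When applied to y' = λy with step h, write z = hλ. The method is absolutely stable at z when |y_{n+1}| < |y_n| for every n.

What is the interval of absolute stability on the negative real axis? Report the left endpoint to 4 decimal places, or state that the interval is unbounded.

(-1.1000, 0).

On y'=λy, z=hλ:
  k1=λy_n ⇒ h·k1=z·y_n;  k2=λ(1+9/11z)y_n ⇒ h·k2=z(1+9/11z)y_n
  y_{n+1}/y_n = 1 − 1/9z + 10/9z(1+9/11z) = 1 + z + 10/11z²
  R(z) = 1 + z + 10/11z².

Find x<0 with |R(x)|<1.
x=-1.58: |R|=1.6895
R=1: x+10/11x²=0 ⇒ x=−11/10=-1.1000; min R=1−1/(4·10/11)=0.7250>−1
Confirm numerically:
  x=-0.919: |R|=0.84878 <1
  x=-0.481: |R|=0.72933 <1
  x=-0.470: |R|=0.73082 <1
  x=-1.649: |R|=1.82300 >1
  x=-1.529: |R|=1.59631 >1
  x=-1.263: |R|=1.18715 >1
Stable set (-1.1000, 0).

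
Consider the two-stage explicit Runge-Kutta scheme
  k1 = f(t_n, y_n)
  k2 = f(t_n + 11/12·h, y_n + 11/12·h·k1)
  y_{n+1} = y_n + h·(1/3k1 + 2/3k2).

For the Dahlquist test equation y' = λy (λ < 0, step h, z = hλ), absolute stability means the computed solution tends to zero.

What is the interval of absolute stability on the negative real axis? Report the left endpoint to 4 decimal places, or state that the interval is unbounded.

Set f=λy, z=hλ:
  k1=λy_n ⇒ h·k1=z·y_n;  k2=λ(1+11/12z)y_n ⇒ h·k2=z(1+11/12z)y_n
  y_{n+1}/y_n = 1 + 1/3z + 2/3z(1+11/12z) = 1 + z + 11/18z²
  ⇒ R(z) = 1 + z + 11/18z².

Solve |R(x)|<1 on ℝ⁻.
x=-0.79: |R|=0.5914
R=1: x+11/18x²=0 ⇒ x=−18/11=-1.6364; min R=1−1/(4·11/18)=0.5909>−1
Confirm numerically:
  x=-1.217: |R|=0.68811 <1
  x=-0.915: |R|=0.59664 <1
  x=-0.728: |R|=0.59588 <1
  x=-0.700: |R|=0.59944 <1
  x=-2.048: |R|=1.51519 >1
  x=-1.917: |R|=1.32877 >1
So |R|<1 on (-1.6364, 0).

(-1.6364, 0).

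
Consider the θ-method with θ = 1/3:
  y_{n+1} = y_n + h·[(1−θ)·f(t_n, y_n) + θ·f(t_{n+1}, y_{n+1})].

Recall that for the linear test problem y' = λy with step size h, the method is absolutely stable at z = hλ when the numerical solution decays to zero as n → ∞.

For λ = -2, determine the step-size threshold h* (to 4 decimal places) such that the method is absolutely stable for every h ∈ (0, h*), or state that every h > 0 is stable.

With y'=λy (z=hλ):
  y_{n+1} = y_n + z·[2/3·y_n + 1/3·y_{n+1}] ⇒ (1 − 1/3z)y_{n+1} = (1 + 2/3z)y_n
  R(z) = (1 + 2/3z)/(1 − 1/3z).

Boundary: |R(x)|=1, x<0.
x=-1.04: |R|=0.2277
R=−1: 1+2/3x = −1+1/3x ⇒ -1/3x=2 ⇒ x=2/(-1/3)=-6.0000
Confirm numerically:
  x=-5.488: |R|=0.93968 <1
  x=-5.101: |R|=0.88903 <1
  x=-3.243: |R|=0.55839 <1
  x=-6.590: |R|=1.06152 >1
  x=-6.361: |R|=1.03856 >1
  x=-6.248: |R|=1.02682 >1
Stable set (-6.0000, 0).

(-6.0000,0); λ=-2 ⇒ h* = (6)/2 = 3.0000.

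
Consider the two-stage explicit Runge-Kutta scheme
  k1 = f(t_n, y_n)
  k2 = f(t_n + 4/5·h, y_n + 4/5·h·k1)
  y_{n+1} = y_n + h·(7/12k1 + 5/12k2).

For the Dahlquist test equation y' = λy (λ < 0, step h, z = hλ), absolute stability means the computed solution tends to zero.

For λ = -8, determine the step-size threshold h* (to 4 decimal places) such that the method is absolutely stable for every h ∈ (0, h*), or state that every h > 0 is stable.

On y'=λy, z=hλ:
  k1=λy_n ⇒ h·k1=z·y_n;  k2=λ(1+4/5z)y_n ⇒ h·k2=z(1+4/5z)y_n
  y_{n+1}/y_n = 1 + 7/12z + 5/12z(1+4/5z) = 1 + z + 1/3z²
  so R(z) = 1 + z + 1/3z².

Need |R(x)|<1, x<0.
x=-0.49: |R|=0.5900
R=1: x+1/3x²=0 ⇒ x=−3=-3.0000; min R=1−1/(4·1/3)=0.2500>−1
Confirm numerically:
  x=-2.759: |R|=0.77836 <1
  x=-2.058: |R|=0.35379 <1
  x=-1.620: |R|=0.25480 <1
  x=-1.442: |R|=0.25112 <1
  x=-3.542: |R|=1.63992 >1
  x=-3.087: |R|=1.08952 >1
Stable set (-3.0000, 0).

(-3.0000,0); λ=-8 ⇒ h* = (3)/8 = 0.3750.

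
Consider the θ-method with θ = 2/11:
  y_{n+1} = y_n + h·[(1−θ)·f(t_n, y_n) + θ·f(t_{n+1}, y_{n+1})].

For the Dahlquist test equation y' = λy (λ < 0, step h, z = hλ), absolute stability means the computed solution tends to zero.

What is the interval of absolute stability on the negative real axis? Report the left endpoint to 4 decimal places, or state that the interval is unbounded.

Test eqn y'=λy, z=hλ:
  y_{n+1} = y_n + z·[9/11·y_n + 2/11·y_{n+1}] ⇒ (1 − 2/11z)y_{n+1} = (1 + 9/11z)y_n
  ⇒ R(z) = (1 + 9/11z)/(1 − 2/11z).

Find x<0 with |R(x)|<1.
x=-1.64: |R|=0.2633
R=−1: 1+9/11x = −1+2/11x ⇒ -7/11x=2 ⇒ x=2/(-7/11)=-3.1429
Confirm numerically:
  x=-2.540: |R|=0.73756 <1
  x=-1.964: |R|=0.44721 <1
  x=-1.804: |R|=0.35843 <1
  x=-1.477: |R|=0.16433 <1
  x=-3.331: |R|=1.07457 >1
  x=-3.326: |R|=1.07263 >1
  x=-3.218: |R|=1.03017 >1
Stable set (-3.1429, 0).

(-3.1429, 0).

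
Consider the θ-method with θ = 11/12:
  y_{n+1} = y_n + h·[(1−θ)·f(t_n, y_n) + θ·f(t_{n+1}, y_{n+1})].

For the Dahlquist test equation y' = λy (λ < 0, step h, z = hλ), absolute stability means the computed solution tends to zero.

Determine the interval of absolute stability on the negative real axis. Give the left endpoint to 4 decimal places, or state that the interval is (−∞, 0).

Test eqn y'=λy, z=hλ:
  y_{n+1} = y_n + z·[1/12·y_n + 11/12·y_{n+1}] ⇒ (1 − 11/12z)y_{n+1} = (1 + 1/12z)y_n
  so R(z) = (1 + 1/12z)/(1 − 11/12z).

Need |R(x)|<1, x<0.
x=-0.78: |R|=0.5452
x=-2: |R|=0.2941
x=-10: |R|=0.0164
x=-100: |R|=0.0791
θ=11/12≥1/2 ⇒ |1+1/12x|<|1−11/12x| ∀x<0 ⇒ interval (−∞,0).

interval (−∞, 0).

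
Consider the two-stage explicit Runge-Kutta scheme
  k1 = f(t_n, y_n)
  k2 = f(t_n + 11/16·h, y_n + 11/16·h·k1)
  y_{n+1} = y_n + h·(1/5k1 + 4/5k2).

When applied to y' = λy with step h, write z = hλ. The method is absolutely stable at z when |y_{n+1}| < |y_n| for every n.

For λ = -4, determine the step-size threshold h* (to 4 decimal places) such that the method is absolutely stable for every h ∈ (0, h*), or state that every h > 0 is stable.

(-1.8182,0); λ=-4 ⇒ h* = (20/11)/4 = 0.4545.

Test eqn y'=λy, z=hλ:
  k1=λy_n ⇒ h·k1=z·y_n;  k2=λ(1+11/16z)y_n ⇒ h·k2=z(1+11/16z)y_n
  y_{n+1}/y_n = 1 + 1/5z + 4/5z(1+11/16z) = 1 + z + 11/20z²
  R(z) = 1 + z + 11/20z².

Need |R(x)|<1, x<0.
x=-0.32: |R|=0.7363
R=1: x+11/20x²=0 ⇒ x=−20/11=-1.8182; min R=1−1/(4·11/20)=0.5455>−1
Confirm numerically:
  x=-1.758: |R|=0.94181 <1
  x=-1.627: |R|=0.82892 <1
  x=-1.549: |R|=0.77067 <1
  x=-2.002: |R|=1.20240 >1
  x=-1.978: |R|=1.17387 >1
Stable set (-1.8182, 0).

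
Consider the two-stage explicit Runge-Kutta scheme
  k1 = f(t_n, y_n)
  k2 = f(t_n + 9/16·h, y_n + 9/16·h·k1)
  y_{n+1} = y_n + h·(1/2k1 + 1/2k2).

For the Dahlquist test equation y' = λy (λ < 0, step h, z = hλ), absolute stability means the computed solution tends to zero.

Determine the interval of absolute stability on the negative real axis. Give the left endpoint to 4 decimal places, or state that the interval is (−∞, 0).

Set f=λy, z=hλ:
  k1=λy_n ⇒ h·k1=z·y_n;  k2=λ(1+9/16z)y_n ⇒ h·k2=z(1+9/16z)y_n
  y_{n+1}/y_n = 1 + 1/2z + 1/2z(1+9/16z) = 1 + z + 9/32z²
  ⇒ R(z) = 1 + z + 9/32z².

Find x<0 with |R(x)|<1.
x=-1.78: |R|=0.1111
R=1: x+9/32x²=0 ⇒ x=−32/9=-3.5556; min R=1−1/(4·9/32)=0.1111>−1
Confirm numerically:
  x=-2.729: |R|=0.36559 <1
  x=-2.240: |R|=0.17120 <1
  x=-1.842: |R|=0.11227 <1
  x=-1.596: |R|=0.12040 <1
  x=-4.037: |R|=1.54664 >1
  x=-3.689: |R|=1.13845 >1
  x=-3.650: |R|=1.09695 >1
Interval (-3.5556, 0).

(-3.5556, 0).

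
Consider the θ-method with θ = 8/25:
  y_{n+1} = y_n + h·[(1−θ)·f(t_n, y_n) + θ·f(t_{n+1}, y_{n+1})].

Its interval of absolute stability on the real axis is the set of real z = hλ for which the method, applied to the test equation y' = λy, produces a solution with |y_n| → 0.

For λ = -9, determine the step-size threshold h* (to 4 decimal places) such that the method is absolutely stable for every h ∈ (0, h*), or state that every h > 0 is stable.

Test eqn y'=λy, z=hλ:
  y_{n+1} = y_n + z·[17/25·y_n + 8/25·y_{n+1}] ⇒ (1 − 8/25z)y_{n+1} = (1 + 17/25z)y_n
  R(z) = (1 + 17/25z)/(1 − 8/25z).

Boundary: |R(x)|=1, x<0.
x=-0.79: |R|=0.3694
R=−1: 1+17/25x = −1+8/25x ⇒ -9/25x=2 ⇒ x=2/(-9/25)=-5.5556
Confirm numerically:
  x=-3.753: |R|=0.70517 <1
  x=-3.455: |R|=0.64086 <1
  x=-3.409: |R|=0.63041 <1
  x=-2.813: |R|=0.48040 <1
  x=-5.972: |R|=1.05150 >1
  x=-5.900: |R|=1.04294 >1
  x=-5.740: |R|=1.02341 >1
Stable set (-5.5556, 0).

(-5.5556,0); λ=-9 ⇒ h* = (50/9)/9 = 0.6173.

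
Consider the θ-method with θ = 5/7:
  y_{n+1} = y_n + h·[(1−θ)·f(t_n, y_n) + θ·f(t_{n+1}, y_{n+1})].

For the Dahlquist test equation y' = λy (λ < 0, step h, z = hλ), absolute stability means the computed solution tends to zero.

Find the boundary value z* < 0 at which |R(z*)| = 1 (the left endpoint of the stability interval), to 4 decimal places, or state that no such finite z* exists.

Set f=λy, z=hλ:
  y_{n+1} = y_n + z·[2/7·y_n + 5/7·y_{n+1}] ⇒ (1 − 5/7z)y_{n+1} = (1 + 2/7z)y_n
  so R(z) = (1 + 2/7z)/(1 − 5/7z).

Boundary: |R(x)|=1, x<0.
x=-0.75: |R|=0.5116
x=-2: |R|=0.1765
x=-10: |R|=0.2281
x=-100: |R|=0.3807
θ=5/7≥1/2 ⇒ |1+2/7x|<|1−5/7x| ∀x<0 ⇒ interval (−∞,0).

interval (−∞, 0).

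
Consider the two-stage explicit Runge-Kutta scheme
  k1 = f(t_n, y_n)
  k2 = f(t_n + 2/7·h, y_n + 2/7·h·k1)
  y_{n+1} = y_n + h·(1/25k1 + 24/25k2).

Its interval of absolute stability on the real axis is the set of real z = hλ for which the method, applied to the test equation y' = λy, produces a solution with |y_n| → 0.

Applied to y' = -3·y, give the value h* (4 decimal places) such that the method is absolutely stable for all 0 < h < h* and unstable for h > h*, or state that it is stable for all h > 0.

Test eqn y'=λy, z=hλ:
  k1=λy_n ⇒ h·k1=z·y_n;  k2=λ(1+2/7z)y_n ⇒ h·k2=z(1+2/7z)y_n
  y_{n+1}/y_n = 1 + 1/25z + 24/25z(1+2/7z) = 1 + z + 48/175z²
  ⇒ R(z) = 1 + z + 48/175z².

Boundary: |R(x)|=1, x<0.
x=-1.61: |R|=0.1010
R=1: x+48/175x²=0 ⇒ x=−175/48=-3.6458; min R=1−1/(4·48/175)=0.0885>−1
Confirm numerically:
  x=-3.588: |R|=0.94308 <1
  x=-3.024: |R|=0.48423 <1
  x=-2.661: |R|=0.28120 <1
  x=-2.238: |R|=0.13580 <1
  x=-4.152: |R|=1.57644 >1
  x=-3.865: |R|=1.23234 >1
  x=-3.790: |R|=1.14987 >1
Interval (-3.6458, 0).

(-3.6458,0); λ=-3 ⇒ h* = (175/48)/3 = 1.2153.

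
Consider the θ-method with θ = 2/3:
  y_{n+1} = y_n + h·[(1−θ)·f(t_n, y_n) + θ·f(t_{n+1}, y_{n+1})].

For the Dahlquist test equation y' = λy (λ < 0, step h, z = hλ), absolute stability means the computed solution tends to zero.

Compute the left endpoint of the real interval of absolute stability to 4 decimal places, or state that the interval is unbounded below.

On y'=λy, z=hλ:
  y_{n+1} = y_n + z·[1/3·y_n + 2/3·y_{n+1}] ⇒ (1 − 2/3z)y_{n+1} = (1 + 1/3z)y_n
  so R(z) = (1 + 1/3z)/(1 − 2/3z).

Need |R(x)|<1, x<0.
x=-0.44: |R|=0.6598
x=-2: |R|=0.1429
x=-10: |R|=0.3043
x=-100: |R|=0.4778
θ=2/3≥1/2 ⇒ |1+1/3x|<|1−2/3x| ∀x<0 ⇒ stable on all of ℝ⁻.

(−∞, 0) — no finite endpoint.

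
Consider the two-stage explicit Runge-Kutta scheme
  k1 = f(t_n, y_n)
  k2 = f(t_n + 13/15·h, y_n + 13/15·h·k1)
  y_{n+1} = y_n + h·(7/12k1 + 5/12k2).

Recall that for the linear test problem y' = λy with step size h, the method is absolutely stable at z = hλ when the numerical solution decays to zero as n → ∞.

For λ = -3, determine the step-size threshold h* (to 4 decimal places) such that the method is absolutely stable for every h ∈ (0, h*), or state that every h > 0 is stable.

(-2.7692,0); λ=-3 ⇒ h* = (36/13)/3 = 0.9231.

Set f=λy, z=hλ:
  k1=λy_n ⇒ h·k1=z·y_n;  k2=λ(1+13/15z)y_n ⇒ h·k2=z(1+13/15z)y_n
  y_{n+1}/y_n = 1 + 7/12z + 5/12z(1+13/15z) = 1 + z + 13/36z²
  so R(z) = 1 + z + 13/36z².

Need |R(x)|<1, x<0.
x=-0.57: |R|=0.5473
R=1: x+13/36x²=0 ⇒ x=−36/13=-2.7692; min R=1−1/(4·13/36)=0.3077>−1
Confirm numerically:
  x=-2.028: |R|=0.45717 <1
  x=-1.962: |R|=0.42808 <1
  x=-1.826: |R|=0.37804 <1
  x=-1.156: |R|=0.32657 <1
  x=-3.262: |R|=1.58045 >1
  x=-3.182: |R|=1.47429 >1
  x=-3.126: |R|=1.40273 >1
So |R|<1 on (-2.7692, 0).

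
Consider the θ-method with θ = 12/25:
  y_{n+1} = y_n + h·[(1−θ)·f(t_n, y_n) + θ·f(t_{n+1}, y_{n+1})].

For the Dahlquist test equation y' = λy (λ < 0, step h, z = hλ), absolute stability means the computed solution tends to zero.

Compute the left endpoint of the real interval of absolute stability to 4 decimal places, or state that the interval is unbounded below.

z* = -50.0000.

With y'=λy (z=hλ):
  y_{n+1} = y_n + z·[13/25·y_n + 12/25·y_{n+1}] ⇒ (1 − 12/25z)y_{n+1} = (1 + 13/25z)y_n
  Hence R(z) = (1 + 13/25z)/(1 − 12/25z).

Solve |R(x)|<1 on ℝ⁻.
x=-0.77: |R|=0.4378
R=−1: 1+13/25x = −1+12/25x ⇒ -1/25x=2 ⇒ x=2/(-1/25)=-50.0000
Confirm numerically:
  x=-44.539: |R|=0.99024 <1
  x=-41.616: |R|=0.98401 <1
  x=-27.448: |R|=0.93636 <1
  x=-25.966: |R|=0.92860 <1
  x=-50.409: |R|=1.00065 >1
  x=-50.390: |R|=1.00062 >1
  x=-50.303: |R|=1.00048 >1
Stable set (-50.0000, 0).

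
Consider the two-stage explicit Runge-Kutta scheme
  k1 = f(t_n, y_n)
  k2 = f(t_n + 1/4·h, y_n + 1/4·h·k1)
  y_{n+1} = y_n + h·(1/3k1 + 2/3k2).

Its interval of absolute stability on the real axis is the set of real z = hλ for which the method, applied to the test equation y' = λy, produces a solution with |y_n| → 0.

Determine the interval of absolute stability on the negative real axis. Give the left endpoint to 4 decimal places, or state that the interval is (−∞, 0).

With y'=λy (z=hλ):
  k1=λy_n ⇒ h·k1=z·y_n;  k2=λ(1+1/4z)y_n ⇒ h·k2=z(1+1/4z)y_n
  y_{n+1}/y_n = 1 + 1/3z + 2/3z(1+1/4z) = 1 + z + 1/6z²
  R(z) = 1 + z + 1/6z².

Find x<0 with |R(x)|<1.
x=-1.71: |R|=0.2227
R=1: x+1/6x²=0 ⇒ x=−6=-6.0000; min R=1−1/(4·1/6)=-0.5000>−1
Confirm numerically:
  x=-5.850: |R|=0.85375 <1
  x=-5.733: |R|=0.74488 <1
  x=-5.351: |R|=0.42120 <1
  x=-2.665: |R|=0.48130 <1
  x=-6.562: |R|=1.61464 >1
  x=-6.331: |R|=1.34926 >1
  x=-6.206: |R|=1.21307 >1
Interval (-6.0000, 0).

(-6.0000, 0).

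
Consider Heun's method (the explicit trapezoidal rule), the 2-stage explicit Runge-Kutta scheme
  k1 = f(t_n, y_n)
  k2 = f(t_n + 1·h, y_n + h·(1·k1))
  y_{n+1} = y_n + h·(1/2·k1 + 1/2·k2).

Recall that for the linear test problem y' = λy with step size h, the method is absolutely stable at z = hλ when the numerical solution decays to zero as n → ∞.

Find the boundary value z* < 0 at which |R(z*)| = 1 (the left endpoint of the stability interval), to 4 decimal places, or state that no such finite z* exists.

z* = -2.0000.

With y'=λy (z=hλ):
  order 2, 2-stage ⇒ R(z)=1+z+z^2/2
  (e.g. R(-0.93)=0.50245, |R|=0.50245)

Boundary: |R(x)|=1, x<0.
x=-0.93: |R|=0.5025
|R(-2.27)|=1.3064 |R(-2.11)|=1.1160 |R(-1.6)|=0.6800
Bisect:
  x_lo=-2.7751 |R|=2.0755  x_hi=-0.2328 |R|=0.7943
  mid=-1.50394 |R|=0.62698 →hi
  mid=-2.13952 |R|=1.14925 →lo
  mid=-1.82173 |R|=0.83762 →hi
  mid=-1.98062 |R|=0.98081 →hi
  mid=-2.06007 |R|=1.06188 →lo
  mid=-2.02035 |R|=1.02056 →lo
  mid=-2.00049 |R|=1.00049 →lo
  ...
  [-2.00002,-1.99987] ⇒ x*=-2.0000
Stable set (-2.0000, 0).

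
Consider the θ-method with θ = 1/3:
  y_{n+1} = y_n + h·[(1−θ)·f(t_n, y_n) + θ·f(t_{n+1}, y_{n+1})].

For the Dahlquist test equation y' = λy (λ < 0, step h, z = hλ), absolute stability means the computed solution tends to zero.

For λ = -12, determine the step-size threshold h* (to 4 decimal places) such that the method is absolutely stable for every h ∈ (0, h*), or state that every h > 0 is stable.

With y'=λy (z=hλ):
  y_{n+1} = y_n + z·[2/3·y_n + 1/3·y_{n+1}] ⇒ (1 − 1/3z)y_{n+1} = (1 + 2/3z)y_n
  ⇒ R(z) = (1 + 2/3z)/(1 − 1/3z).

Find x<0 with |R(x)|<1.
x=-0.72: |R|=0.4194
R=−1: 1+2/3x = −1+1/3x ⇒ -1/3x=2 ⇒ x=2/(-1/3)=-6.0000
Confirm numerically:
  x=-4.694: |R|=0.83026 <1
  x=-3.652: |R|=0.64702 <1
  x=-3.060: |R|=0.51485 <1
  x=-6.508: |R|=1.05343 >1
  x=-6.469: |R|=1.04953 >1
So |R|<1 on (-6.0000, 0).

(-6.0000,0); λ=-12 ⇒ h* = (6)/12 = 0.5000.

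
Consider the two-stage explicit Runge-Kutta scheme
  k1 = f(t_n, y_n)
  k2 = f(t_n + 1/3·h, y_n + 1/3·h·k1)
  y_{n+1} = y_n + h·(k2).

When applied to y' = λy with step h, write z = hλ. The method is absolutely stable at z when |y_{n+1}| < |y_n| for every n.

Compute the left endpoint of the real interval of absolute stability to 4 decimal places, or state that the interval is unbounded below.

left endpoint -3.0000.

Test eqn y'=λy, z=hλ:
  k1=λy_n ⇒ h·k1=z·y_n;  k2=λ(1+1/3z)y_n ⇒ h·k2=z(1+1/3z)y_n
  y_{n+1}/y_n = 1 + z(1+1/3z) = 1 + z + 1/3z²
  so R(z) = 1 + z + 1/3z².

Solve |R(x)|<1 on ℝ⁻.
x=-0.55: |R|=0.5508
R=1: x+1/3x²=0 ⇒ x=−3=-3.0000; min R=1−1/(4·1/3)=0.2500>−1
Confirm numerically:
  x=-2.420: |R|=0.53213 <1
  x=-2.412: |R|=0.52725 <1
  x=-2.047: |R|=0.34974 <1
  x=-1.840: |R|=0.28853 <1
  x=-3.350: |R|=1.39083 >1
  x=-3.332: |R|=1.36874 >1
  x=-3.034: |R|=1.03439 >1
Stable set (-3.0000, 0).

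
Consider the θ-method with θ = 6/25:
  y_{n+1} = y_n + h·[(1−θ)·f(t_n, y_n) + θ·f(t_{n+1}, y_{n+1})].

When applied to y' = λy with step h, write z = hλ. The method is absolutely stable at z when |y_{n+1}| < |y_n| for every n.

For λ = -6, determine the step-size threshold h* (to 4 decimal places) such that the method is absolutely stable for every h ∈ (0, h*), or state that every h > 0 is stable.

(-3.8462,0); λ=-6 ⇒ h* = (50/13)/6 = 0.6410.

On y'=λy, z=hλ:
  y_{n+1} = y_n + z·[19/25·y_n + 6/25·y_{n+1}] ⇒ (1 − 6/25z)y_{n+1} = (1 + 19/25z)y_n
  ⇒ R(z) = (1 + 19/25z)/(1 − 6/25z).

Find x<0 with |R(x)|<1.
x=-1.41: |R|=0.0535
R=−1: 1+19/25x = −1+6/25x ⇒ -13/25x=2 ⇒ x=2/(-13/25)=-3.8462
Confirm numerically:
  x=-3.574: |R|=0.92382 <1
  x=-2.877: |R|=0.70188 <1
  x=-2.593: |R|=0.59833 <1
  x=-2.505: |R|=0.56445 <1
  x=-4.245: |R|=1.10273 >1
  x=-4.194: |R|=1.09014 >1
  x=-4.080: |R|=1.06144 >1
Interval (-3.8462, 0).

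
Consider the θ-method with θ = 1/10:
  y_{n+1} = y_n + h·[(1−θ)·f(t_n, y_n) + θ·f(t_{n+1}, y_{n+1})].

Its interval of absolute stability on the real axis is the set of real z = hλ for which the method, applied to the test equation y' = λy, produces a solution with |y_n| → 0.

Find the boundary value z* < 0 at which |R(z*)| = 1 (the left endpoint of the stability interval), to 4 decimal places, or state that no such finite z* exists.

On y'=λy, z=hλ:
  y_{n+1} = y_n + z·[9/10·y_n + 1/10·y_{n+1}] ⇒ (1 − 1/10z)y_{n+1} = (1 + 9/10z)y_n
  so R(z) = (1 + 9/10z)/(1 − 1/10z).

Find x<0 with |R(x)|<1.
x=-0.43: |R|=0.5877
R=−1: 1+9/10x = −1+1/10x ⇒ -4/5x=2 ⇒ x=2/(-4/5)=-2.5000
Confirm numerically:
  x=-2.236: |R|=0.82739 <1
  x=-1.624: |R|=0.39711 <1
  x=-1.410: |R|=0.23576 <1
  x=-2.877: |R|=1.23422 >1
  x=-2.527: |R|=1.01724 >1
Stable set (-2.5000, 0).

z* = -2.5000.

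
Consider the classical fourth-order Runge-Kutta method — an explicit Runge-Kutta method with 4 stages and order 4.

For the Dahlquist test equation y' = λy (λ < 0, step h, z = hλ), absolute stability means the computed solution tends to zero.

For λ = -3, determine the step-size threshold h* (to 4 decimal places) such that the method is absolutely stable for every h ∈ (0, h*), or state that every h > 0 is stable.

Set f=λy, z=hλ:
  order 4, 4-stage ⇒ R(z)=1+z+z^2/2+z^3/6+z^4/24
  (e.g. R(-1.31)=0.29608, |R|=0.29608)

Solve |R(x)|<1 on ℝ⁻.
x=-1.31: |R|=0.2961
|R(-2.39)|=0.5502 |R(-2.38)|=0.5422 |R(-1.75)|=0.2788
Bisect:
  x_lo=-3.3284 |R|=2.1789  x_hi=-0.2755 |R|=0.7592
  mid=-1.80196 |R|=0.28570 →hi
  mid=-2.56518 |R|=0.71578 →hi
  mid=-2.94679 |R|=1.27206 →lo
  mid=-2.75598 |R|=0.95670 →hi
  mid=-2.85139 |R|=1.10430 →lo
  mid=-2.80368 |R|=1.02808 →lo
  mid=-2.77983 |R|=0.99180 →hi
  mid=-2.79176 |R|=1.00979 →lo
  ...
  [-2.78542,-2.78524] ⇒ x*=-2.7853
So |R|<1 on (-2.7853, 0).

(-2.7853,0); λ=-3 ⇒ h* = 0.9284.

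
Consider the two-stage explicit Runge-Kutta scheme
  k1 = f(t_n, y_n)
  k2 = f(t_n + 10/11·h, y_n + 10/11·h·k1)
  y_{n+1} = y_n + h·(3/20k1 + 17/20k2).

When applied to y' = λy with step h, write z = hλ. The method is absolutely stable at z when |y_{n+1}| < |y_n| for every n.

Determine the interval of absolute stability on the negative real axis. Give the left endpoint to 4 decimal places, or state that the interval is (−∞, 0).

Set f=λy, z=hλ:
  k1=λy_n ⇒ h·k1=z·y_n;  k2=λ(1+10/11z)y_n ⇒ h·k2=z(1+10/11z)y_n
  y_{n+1}/y_n = 1 + 3/20z + 17/20z(1+10/11z) = 1 + z + 17/22z²
  R(z) = 1 + z + 17/22z².

Solve |R(x)|<1 on ℝ⁻.
x=-1.22: |R|=0.9301
R=1: x+17/22x²=0 ⇒ x=−22/17=-1.2941; min R=1−1/(4·17/22)=0.6765>−1
Confirm numerically:
  x=-1.091: |R|=0.82876 <1
  x=-1.003: |R|=0.77437 <1
  x=-0.820: |R|=0.69958 <1
  x=-1.622: |R|=1.41096 >1
  x=-1.509: |R|=1.25056 >1
So |R|<1 on (-1.2941, 0).

z∈(-1.2941,0).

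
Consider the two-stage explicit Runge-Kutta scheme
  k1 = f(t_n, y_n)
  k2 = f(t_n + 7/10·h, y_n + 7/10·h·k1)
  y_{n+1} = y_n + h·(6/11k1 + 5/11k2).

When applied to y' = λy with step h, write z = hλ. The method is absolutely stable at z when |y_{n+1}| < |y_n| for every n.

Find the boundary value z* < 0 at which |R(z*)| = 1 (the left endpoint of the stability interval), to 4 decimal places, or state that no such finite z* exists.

z* = -3.1429.

With y'=λy (z=hλ):
  k1=λy_n ⇒ h·k1=z·y_n;  k2=λ(1+7/10z)y_n ⇒ h·k2=z(1+7/10z)y_n
  y_{n+1}/y_n = 1 + 6/11z + 5/11z(1+7/10z) = 1 + z + 7/22z²
  Hence R(z) = 1 + z + 7/22z².

Find x<0 with |R(x)|<1.
x=-0.88: |R|=0.3664
R=1: x+7/22x²=0 ⇒ x=−22/7=-3.1429; min R=1−1/(4·7/22)=0.2143>−1
Confirm numerically:
  x=-2.180: |R|=0.33213 <1
  x=-1.644: |R|=0.21596 <1
  x=-1.308: |R|=0.23637 <1
  x=-3.661: |R|=1.60357 >1
  x=-3.569: |R|=1.48392 >1
  x=-3.492: |R|=1.38793 >1
Interval (-3.1429, 0).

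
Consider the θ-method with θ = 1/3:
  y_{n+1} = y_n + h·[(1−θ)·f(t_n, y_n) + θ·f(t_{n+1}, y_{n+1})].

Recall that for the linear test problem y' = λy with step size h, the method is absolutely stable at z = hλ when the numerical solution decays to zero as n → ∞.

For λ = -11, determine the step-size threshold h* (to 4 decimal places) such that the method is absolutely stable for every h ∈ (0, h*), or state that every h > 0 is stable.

Test eqn y'=λy, z=hλ:
  y_{n+1} = y_n + z·[2/3·y_n + 1/3·y_{n+1}] ⇒ (1 − 1/3z)y_{n+1} = (1 + 2/3z)y_n
  R(z) = (1 + 2/3z)/(1 − 1/3z).

Find x<0 with |R(x)|<1.
x=-0.89: |R|=0.3136
R=−1: 1+2/3x = −1+1/3x ⇒ -1/3x=2 ⇒ x=2/(-1/3)=-6.0000
Confirm numerically:
  x=-4.510: |R|=0.80160 <1
  x=-3.810: |R|=0.67841 <1
  x=-2.937: |R|=0.48408 <1
  x=-6.384: |R|=1.04092 >1
  x=-6.383: |R|=1.04082 >1
  x=-6.217: |R|=1.02354 >1
Interval (-6.0000, 0).

(-6.0000,0); λ=-11 ⇒ h* = (6)/11 = 0.5455.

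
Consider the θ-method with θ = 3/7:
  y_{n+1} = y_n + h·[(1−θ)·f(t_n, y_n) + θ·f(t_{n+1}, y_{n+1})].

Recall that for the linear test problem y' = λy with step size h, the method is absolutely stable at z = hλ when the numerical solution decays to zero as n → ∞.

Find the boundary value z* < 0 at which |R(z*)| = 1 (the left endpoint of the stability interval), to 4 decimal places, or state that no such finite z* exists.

On y'=λy, z=hλ:
  y_{n+1} = y_n + z·[4/7·y_n + 3/7·y_{n+1}] ⇒ (1 − 3/7z)y_{n+1} = (1 + 4/7z)y_n
  ⇒ R(z) = (1 + 4/7z)/(1 − 3/7z).

Boundary: |R(x)|=1, x<0.
x=-0.39: |R|=0.6659
R=−1: 1+4/7x = −1+3/7x ⇒ -1/7x=2 ⇒ x=2/(-1/7)=-14.0000
Confirm numerically:
  x=-13.007: |R|=0.97842 <1
  x=-12.781: |R|=0.97312 <1
  x=-12.367: |R|=0.96297 <1
  x=-11.640: |R|=0.94370 <1
  x=-14.565: |R|=1.01115 >1
  x=-14.296: |R|=1.00593 >1
  x=-14.054: |R|=1.00110 >1
Interval (-14.0000, 0).

left endpoint -14.0000.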